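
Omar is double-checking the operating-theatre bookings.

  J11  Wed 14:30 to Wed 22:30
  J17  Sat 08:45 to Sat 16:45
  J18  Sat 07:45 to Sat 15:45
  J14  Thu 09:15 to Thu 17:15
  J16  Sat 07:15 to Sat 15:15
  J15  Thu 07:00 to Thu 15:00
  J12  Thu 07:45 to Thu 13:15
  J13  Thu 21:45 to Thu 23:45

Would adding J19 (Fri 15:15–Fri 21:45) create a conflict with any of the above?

J11: ends Wed 22:30 at or before J19 starts Fri 15:15 → clear.
J15: ends Thu 15:00 at or before J19 starts Fri 15:15 → clear.
J12: ends Thu 13:15 at or before J19 starts Fri 15:15 → clear.
J14: ends Thu 17:15 at or before J19 starts Fri 15:15 → clear.
J13: ends Thu 23:45 at or before J19 starts Fri 15:15 → clear.
J16: starts Sat 07:15 at or after J19 ends Fri 21:45 → clear.
J18: starts Sat 07:45 at or after J19 ends Fri 21:45 → clear.
J17: starts Sat 08:45 at or after J19 ends Fri 21:45 → clear.

No — it doesn't clash with anything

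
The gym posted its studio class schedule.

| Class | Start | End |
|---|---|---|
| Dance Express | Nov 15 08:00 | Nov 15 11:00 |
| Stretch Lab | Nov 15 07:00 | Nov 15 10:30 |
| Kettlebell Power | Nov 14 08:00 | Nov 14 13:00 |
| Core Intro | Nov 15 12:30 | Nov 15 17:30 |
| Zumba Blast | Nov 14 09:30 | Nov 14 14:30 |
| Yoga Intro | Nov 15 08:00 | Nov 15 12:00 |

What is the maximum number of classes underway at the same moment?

Sweep the timeline, counting +1 at each start and −1 at each end (ends before starts at a tie):
Nov 14 08:00 start Kettlebell Power → 1
Nov 14 09:30 start Zumba Blast → 2
Nov 14 13:00 end Kettlebell Power → 1
Nov 14 14:30 end Zumba Blast → 0
Nov 15 07:00 start Stretch Lab → 1
Nov 15 08:00 start Dance Express → 2
Nov 15 08:00 start Yoga Intro → 3
Nov 15 10:30 end Stretch Lab → 2
Nov 15 11:00 end Dance Express → 1
Nov 15 12:00 end Yoga Intro → 0
Nov 15 12:30 start Core Intro → 1
Nov 15 17:30 end Core Intro → 0
Peak is 3, at Nov 15 08:00 (Dance Express, Stretch Lab, Yoga Intro).

3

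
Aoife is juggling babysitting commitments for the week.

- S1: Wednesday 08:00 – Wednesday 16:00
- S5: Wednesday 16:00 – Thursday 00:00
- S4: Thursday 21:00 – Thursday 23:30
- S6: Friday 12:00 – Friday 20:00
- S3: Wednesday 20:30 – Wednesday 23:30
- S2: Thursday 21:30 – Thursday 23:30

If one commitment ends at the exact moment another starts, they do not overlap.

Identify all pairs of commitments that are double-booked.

Two intervals overlap when each starts before the other ends.
Sorted by start: S1, S5, S3, S4, S2, S6.
S5 starts exactly when S1 ends (back-to-back, no overlap), so S1 has no further overlaps.
S3 starts before S5 ends → S5 and S3 overlap.
S4 starts after S5 ends, so S5 has no further overlaps.
S4 starts after S3 ends, so S3 has no further overlaps.
S2 starts before S4 ends → S4 and S2 overlap.
S6 starts after S4 ends.
S6 starts after S2 ends.

S2 & S4, S3 & S5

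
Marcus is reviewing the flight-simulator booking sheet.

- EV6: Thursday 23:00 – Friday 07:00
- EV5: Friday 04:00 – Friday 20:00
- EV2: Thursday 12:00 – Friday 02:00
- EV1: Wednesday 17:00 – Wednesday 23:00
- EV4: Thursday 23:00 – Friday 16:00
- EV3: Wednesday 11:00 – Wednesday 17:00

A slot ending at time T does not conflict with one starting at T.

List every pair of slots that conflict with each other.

Two intervals overlap when each starts before the other ends.
Sorted by start: EV3, EV1, EV2, EV4, EV6, EV5.
EV1 starts exactly when EV3 ends (back-to-back, no overlap), so nothing later overlaps EV3 either.
EV2 starts after EV1 ends, so nothing later overlaps EV1 either.
EV4 starts before EV2 ends → EV2 and EV4 overlap.
EV6 starts before EV2 ends → EV2 and EV6 overlap.
EV5 starts after EV2 ends.
EV6 starts before EV4 ends → EV4 and EV6 overlap.
EV5 starts before EV4 ends → EV4 and EV5 overlap.
EV5 starts before EV6 ends → EV6 and EV5 overlap.

EV2 & EV4, EV2 & EV6, EV4 & EV5, EV4 & EV6, EV5 & EV6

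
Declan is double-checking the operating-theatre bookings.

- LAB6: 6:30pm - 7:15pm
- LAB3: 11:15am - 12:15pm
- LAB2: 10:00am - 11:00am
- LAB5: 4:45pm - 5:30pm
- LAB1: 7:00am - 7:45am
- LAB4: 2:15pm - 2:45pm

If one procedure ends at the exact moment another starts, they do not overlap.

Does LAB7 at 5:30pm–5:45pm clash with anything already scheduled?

LAB1: ends 7:45am at or before LAB7 starts 5:30pm → clear.
LAB2: ends 11:00am at or before LAB7 starts 5:30pm → clear.
LAB3: ends 12:15pm at or before LAB7 starts 5:30pm → clear.
LAB4: ends 2:45pm at or before LAB7 starts 5:30pm → clear.
LAB5: ends 5:30pm at or before LAB7 starts 5:30pm → clear.
LAB6: starts 6:30pm at or after LAB7 ends 5:45pm → clear.

No — it doesn't clash with anything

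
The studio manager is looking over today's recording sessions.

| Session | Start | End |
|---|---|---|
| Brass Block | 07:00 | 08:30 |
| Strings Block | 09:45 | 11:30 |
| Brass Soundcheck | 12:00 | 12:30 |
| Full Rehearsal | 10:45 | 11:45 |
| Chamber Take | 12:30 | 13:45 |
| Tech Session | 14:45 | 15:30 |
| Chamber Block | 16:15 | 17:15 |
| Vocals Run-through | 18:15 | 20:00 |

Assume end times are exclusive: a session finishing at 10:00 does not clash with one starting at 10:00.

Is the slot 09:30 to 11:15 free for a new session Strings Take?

No — it overlaps Full Rehearsal, Strings Block

Brass Block: ends 08:30 at or before Strings Take starts 09:30 → clear.
Strings Block: starts 09:45 before Strings Take ends 11:15, and ends 11:30 after Strings Take starts 09:30 → overlap.
Full Rehearsal: starts 10:45 before Strings Take ends 11:15, and ends 11:45 after Strings Take starts 09:30 → overlap.
Brass Soundcheck: starts 12:00 at or after Strings Take ends 11:15 → clear.
Chamber Take: starts 12:30 at or after Strings Take ends 11:15 → clear.
Tech Session: starts 14:45 at or after Strings Take ends 11:15 → clear.
Chamber Block: starts 16:15 at or after Strings Take ends 11:15 → clear.
Vocals Run-through: starts 18:15 at or after Strings Take ends 11:15 → clear.
Strings Take overlaps Strings Block, Full Rehearsal.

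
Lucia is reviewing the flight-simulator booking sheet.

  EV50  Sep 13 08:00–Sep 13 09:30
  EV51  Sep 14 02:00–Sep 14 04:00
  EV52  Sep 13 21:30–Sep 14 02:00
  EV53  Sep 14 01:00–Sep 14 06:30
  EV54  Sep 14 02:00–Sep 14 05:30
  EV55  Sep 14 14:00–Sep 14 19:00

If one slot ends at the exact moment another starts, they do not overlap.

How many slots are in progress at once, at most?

Walk through starts and ends in time order (an end at T is processed before a start at T):
Sep 13 08:00 start EV50 → 1
Sep 13 09:30 end EV50 → 0
Sep 13 21:30 start EV52 → 1
Sep 14 01:00 start EV53 → 2
Sep 14 02:00 end EV52 → 1
Sep 14 02:00 start EV51 → 2
Sep 14 02:00 start EV54 → 3
Sep 14 04:00 end EV51 → 2
Sep 14 05:30 end EV54 → 1
Sep 14 06:30 end EV53 → 0
Sep 14 14:00 start EV55 → 1
Sep 14 19:00 end EV55 → 0
Peak is 3, at Sep 14 02:00 (EV51, EV53, EV54).

3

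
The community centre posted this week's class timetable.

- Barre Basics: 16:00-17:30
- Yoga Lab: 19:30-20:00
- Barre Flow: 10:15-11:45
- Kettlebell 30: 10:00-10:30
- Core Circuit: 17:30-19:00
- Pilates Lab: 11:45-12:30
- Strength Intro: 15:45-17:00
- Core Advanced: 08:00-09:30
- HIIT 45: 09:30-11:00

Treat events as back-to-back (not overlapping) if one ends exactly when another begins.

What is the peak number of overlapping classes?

Walk through starts and ends in time order (an end at T is processed before a start at T):
08:00 start Core Advanced → 1
09:30 end Core Advanced → 0
09:30 start HIIT 45 → 1
10:00 start Kettlebell 30 → 2
10:15 start Barre Flow → 3
10:30 end Kettlebell 30 → 2
11:00 end HIIT 45 → 1
11:45 end Barre Flow → 0
11:45 start Pilates Lab → 1
12:30 end Pilates Lab → 0
15:45 start Strength Intro → 1
16:00 start Barre Basics → 2
17:00 end Strength Intro → 1
17:30 end Barre Basics → 0
17:30 start Core Circuit → 1
19:00 end Core Circuit → 0
19:30 start Yoga Lab → 1
20:00 end Yoga Lab → 0
Peak is 3, at 10:15 (Barre Flow, HIIT 45, Kettlebell 30).

3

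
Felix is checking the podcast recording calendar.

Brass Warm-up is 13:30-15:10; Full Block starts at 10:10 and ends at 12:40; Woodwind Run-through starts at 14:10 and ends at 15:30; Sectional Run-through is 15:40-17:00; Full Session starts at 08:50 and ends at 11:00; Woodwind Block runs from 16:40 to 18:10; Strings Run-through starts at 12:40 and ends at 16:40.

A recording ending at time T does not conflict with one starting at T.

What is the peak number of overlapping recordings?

3

Sort all start/end points and keep a running count:
08:50 start Full Session → 1
10:10 start Full Block → 2
11:00 end Full Session → 1
12:40 end Full Block → 0
12:40 start Strings Run-through → 1
13:30 start Brass Warm-up → 2
14:10 start Woodwind Run-through → 3
15:10 end Brass Warm-up → 2
15:30 end Woodwind Run-through → 1
15:40 start Sectional Run-through → 2
16:40 end Strings Run-through → 1
16:40 start Woodwind Block → 2
17:00 end Sectional Run-through → 1
18:10 end Woodwind Block → 0
Peak is 3, at 14:10 (Brass Warm-up, Strings Run-through, Woodwind Run-through).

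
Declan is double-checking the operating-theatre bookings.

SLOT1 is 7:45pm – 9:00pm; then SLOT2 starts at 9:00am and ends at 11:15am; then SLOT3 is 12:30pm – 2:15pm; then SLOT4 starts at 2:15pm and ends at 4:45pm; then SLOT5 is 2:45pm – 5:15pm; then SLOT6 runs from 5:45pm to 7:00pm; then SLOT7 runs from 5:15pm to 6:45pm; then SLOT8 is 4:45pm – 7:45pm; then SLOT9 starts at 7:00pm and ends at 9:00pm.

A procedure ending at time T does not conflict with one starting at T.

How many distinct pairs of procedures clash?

7

Sorted by start: SLOT2, SLOT3, SLOT4, SLOT5, SLOT8, SLOT7, SLOT6, SLOT9, SLOT1.
SLOT3 starts after SLOT2 ends; SLOT2 is clear from here.
SLOT4 starts exactly when SLOT3 ends (back-to-back, no overlap); SLOT3 is clear from here.
SLOT5 starts before SLOT4 ends → SLOT4 and SLOT5 overlap.
SLOT8 starts exactly when SLOT4 ends (back-to-back, no overlap); SLOT4 is clear from here.
SLOT8 starts before SLOT5 ends → SLOT5 and SLOT8 overlap.
SLOT7 starts exactly when SLOT5 ends (back-to-back, no overlap); SLOT5 is clear from here.
SLOT7 starts before SLOT8 ends → SLOT8 and SLOT7 overlap.
SLOT6 starts before SLOT8 ends → SLOT8 and SLOT6 overlap.
SLOT9 starts before SLOT8 ends → SLOT8 and SLOT9 overlap.
SLOT1 starts exactly when SLOT8 ends (back-to-back, no overlap).
SLOT6 starts before SLOT7 ends → SLOT7 and SLOT6 overlap.
SLOT9 starts after SLOT7 ends; SLOT7 is clear from here.
SLOT9 starts exactly when SLOT6 ends (back-to-back, no overlap); SLOT6 is clear from here.
SLOT1 starts before SLOT9 ends → SLOT9 and SLOT1 overlap.
Overlapping pairs: SLOT1 & SLOT9, SLOT4 & SLOT5, SLOT5 & SLOT8, SLOT6 & SLOT7, SLOT6 & SLOT8, SLOT7 & SLOT8, SLOT8 & SLOT9 — 7 in total.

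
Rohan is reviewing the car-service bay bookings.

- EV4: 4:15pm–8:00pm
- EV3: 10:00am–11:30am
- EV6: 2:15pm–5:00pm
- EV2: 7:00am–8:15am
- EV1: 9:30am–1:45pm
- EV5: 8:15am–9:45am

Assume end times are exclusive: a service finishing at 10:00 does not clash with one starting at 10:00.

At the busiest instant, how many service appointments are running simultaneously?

Sort all start/end points and keep a running count:
7:00am start EV2 → 1
8:15am end EV2 → 0
8:15am start EV5 → 1
9:30am start EV1 → 2
9:45am end EV5 → 1
10:00am start EV3 → 2
11:30am end EV3 → 1
1:45pm end EV1 → 0
2:15pm start EV6 → 1
4:15pm start EV4 → 2
5:00pm end EV6 → 1
8:00pm end EV4 → 0
Peak is 2, at 9:30am (EV1, EV5).

2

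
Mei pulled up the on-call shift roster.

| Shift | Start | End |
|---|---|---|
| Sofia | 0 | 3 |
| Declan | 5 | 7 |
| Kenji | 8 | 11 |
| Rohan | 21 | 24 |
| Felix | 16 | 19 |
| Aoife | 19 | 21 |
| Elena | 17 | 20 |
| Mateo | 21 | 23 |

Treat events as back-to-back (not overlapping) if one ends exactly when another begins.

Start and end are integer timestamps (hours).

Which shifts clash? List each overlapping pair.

Sorted by start: Sofia, Declan, Kenji, Felix, Elena, Aoife, Rohan, Mateo.
Declan starts after Sofia ends — done with Sofia.
Kenji starts after Declan ends — done with Declan.
Felix starts after Kenji ends — done with Kenji.
Elena starts before Felix ends → Felix and Elena overlap.
Aoife starts exactly when Felix ends (back-to-back, no overlap) — done with Felix.
Aoife starts before Elena ends → Elena and Aoife overlap.
Rohan starts after Elena ends — done with Elena.
Rohan starts exactly when Aoife ends (back-to-back, no overlap) — done with Aoife.
Mateo starts before Rohan ends → Rohan and Mateo overlap.

Aoife & Elena, Elena & Felix, Mateo & Rohan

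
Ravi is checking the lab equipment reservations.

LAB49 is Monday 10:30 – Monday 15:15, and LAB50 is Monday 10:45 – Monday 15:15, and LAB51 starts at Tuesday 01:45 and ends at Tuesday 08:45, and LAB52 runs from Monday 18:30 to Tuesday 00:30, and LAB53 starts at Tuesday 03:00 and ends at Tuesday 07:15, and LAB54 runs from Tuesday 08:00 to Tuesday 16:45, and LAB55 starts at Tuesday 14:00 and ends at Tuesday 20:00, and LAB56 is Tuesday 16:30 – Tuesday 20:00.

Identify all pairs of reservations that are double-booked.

LAB49 & LAB50, LAB51 & LAB53, LAB51 & LAB54, LAB54 & LAB55, LAB54 & LAB56, LAB55 & LAB56

Check each pair: they overlap iff neither finishes before the other starts.
Sorted by start: LAB49, LAB50, LAB52, LAB51, LAB53, LAB54, LAB55, LAB56.
LAB50 starts before LAB49 ends → LAB49 and LAB50 overlap.
LAB52 starts after LAB49 ends; LAB49 is clear from here.
LAB52 starts after LAB50 ends; LAB50 is clear from here.
LAB51 starts after LAB52 ends; LAB52 is clear from here.
LAB53 starts before LAB51 ends → LAB51 and LAB53 overlap.
LAB54 starts before LAB51 ends → LAB51 and LAB54 overlap.
LAB55 starts after LAB51 ends; LAB51 is clear from here.
LAB54 starts after LAB53 ends; LAB53 is clear from here.
LAB55 starts before LAB54 ends → LAB54 and LAB55 overlap.
LAB56 starts before LAB54 ends → LAB54 and LAB56 overlap.
LAB56 starts before LAB55 ends → LAB55 and LAB56 overlap.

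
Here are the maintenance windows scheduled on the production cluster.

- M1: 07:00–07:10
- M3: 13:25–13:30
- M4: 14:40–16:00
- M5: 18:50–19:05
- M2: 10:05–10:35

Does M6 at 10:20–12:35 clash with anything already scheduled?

M1: ends 07:10 at or before M6 starts 10:20 → clear.
M2: starts 10:05 before M6 ends 12:35, and ends 10:35 after M6 starts 10:20 → overlap.
M3: starts 13:25 at or after M6 ends 12:35 → clear.
M4: starts 14:40 at or after M6 ends 12:35 → clear.
M5: starts 18:50 at or after M6 ends 12:35 → clear.
M6 overlaps M2.

Yes — it overlaps M2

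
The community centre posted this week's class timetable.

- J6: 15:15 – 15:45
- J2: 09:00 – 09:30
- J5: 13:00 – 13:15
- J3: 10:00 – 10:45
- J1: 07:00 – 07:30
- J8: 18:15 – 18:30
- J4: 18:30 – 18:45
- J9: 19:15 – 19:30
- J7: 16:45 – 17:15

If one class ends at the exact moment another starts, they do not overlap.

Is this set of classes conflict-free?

Sorted by start: J1, J2, J3, J5, J6, J7, J8, J4, J9.
J2 starts after J1 ends, so J1 has no further overlaps.
J3 starts after J2 ends, so J2 has no further overlaps.
J5 starts after J3 ends, so J3 has no further overlaps.
J6 starts after J5 ends, so J5 has no further overlaps.
J7 starts after J6 ends, so J6 has no further overlaps.
J8 starts after J7 ends, so J7 has no further overlaps.
J4 starts exactly when J8 ends (back-to-back, no overlap), so J8 has no further overlaps.
J9 starts after J4 ends.
Every pair is clear; the schedule has no overlaps.

Yes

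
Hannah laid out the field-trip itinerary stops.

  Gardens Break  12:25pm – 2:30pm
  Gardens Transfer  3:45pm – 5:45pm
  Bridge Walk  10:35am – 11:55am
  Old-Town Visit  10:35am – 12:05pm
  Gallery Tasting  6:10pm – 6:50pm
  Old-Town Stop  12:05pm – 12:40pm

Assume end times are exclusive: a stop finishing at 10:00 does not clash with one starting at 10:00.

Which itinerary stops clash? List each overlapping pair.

Bridge Walk & Old-Town Visit, Gardens Break & Old-Town Stop

Sorted by start: Old-Town Visit, Bridge Walk, Old-Town Stop, Gardens Break, Gardens Transfer, Gallery Tasting.
Bridge Walk starts before Old-Town Visit ends → Old-Town Visit and Bridge Walk overlap.
Old-Town Stop starts exactly when Old-Town Visit ends (back-to-back, no overlap), so Old-Town Visit has no further overlaps.
Old-Town Stop starts after Bridge Walk ends, so Bridge Walk has no further overlaps.
Gardens Break starts before Old-Town Stop ends → Old-Town Stop and Gardens Break overlap.
Gardens Transfer starts after Old-Town Stop ends, so Old-Town Stop has no further overlaps.
Gardens Transfer starts after Gardens Break ends, so Gardens Break has no further overlaps.
Gallery Tasting starts after Gardens Transfer ends.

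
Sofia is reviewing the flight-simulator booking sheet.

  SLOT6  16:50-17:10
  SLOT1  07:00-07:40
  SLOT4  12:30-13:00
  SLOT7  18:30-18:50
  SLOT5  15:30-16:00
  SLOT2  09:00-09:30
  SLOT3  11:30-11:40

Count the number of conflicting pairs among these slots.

Two intervals overlap when each starts before the other ends.
Sorted by start: SLOT1, SLOT2, SLOT3, SLOT4, SLOT5, SLOT6, SLOT7.
SLOT2 starts after SLOT1 ends, so nothing later overlaps SLOT1 either.
SLOT3 starts after SLOT2 ends, so nothing later overlaps SLOT2 either.
SLOT4 starts after SLOT3 ends, so nothing later overlaps SLOT3 either.
SLOT5 starts after SLOT4 ends, so nothing later overlaps SLOT4 either.
SLOT6 starts after SLOT5 ends, so nothing later overlaps SLOT5 either.
SLOT7 starts after SLOT6 ends.
No pair overlaps.

0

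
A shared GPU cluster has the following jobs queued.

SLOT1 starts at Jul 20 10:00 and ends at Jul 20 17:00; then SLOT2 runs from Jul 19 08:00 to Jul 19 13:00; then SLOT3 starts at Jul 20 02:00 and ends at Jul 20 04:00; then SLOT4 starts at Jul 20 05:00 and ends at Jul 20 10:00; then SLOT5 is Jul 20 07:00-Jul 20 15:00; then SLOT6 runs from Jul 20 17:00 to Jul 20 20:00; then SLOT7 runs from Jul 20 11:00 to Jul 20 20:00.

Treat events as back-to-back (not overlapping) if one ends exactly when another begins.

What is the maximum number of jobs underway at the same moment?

3

Walk through starts and ends in time order (an end at T is processed before a start at T):
Jul 19 08:00 start SLOT2 → 1
Jul 19 13:00 end SLOT2 → 0
Jul 20 02:00 start SLOT3 → 1
Jul 20 04:00 end SLOT3 → 0
Jul 20 05:00 start SLOT4 → 1
Jul 20 07:00 start SLOT5 → 2
Jul 20 10:00 end SLOT4 → 1
Jul 20 10:00 start SLOT1 → 2
Jul 20 11:00 start SLOT7 → 3
Jul 20 15:00 end SLOT5 → 2
Jul 20 17:00 end SLOT1 → 1
Jul 20 17:00 start SLOT6 → 2
Jul 20 20:00 end SLOT6 → 1
Jul 20 20:00 end SLOT7 → 0
Peak is 3, at Jul 20 11:00 (SLOT1, SLOT5, SLOT7).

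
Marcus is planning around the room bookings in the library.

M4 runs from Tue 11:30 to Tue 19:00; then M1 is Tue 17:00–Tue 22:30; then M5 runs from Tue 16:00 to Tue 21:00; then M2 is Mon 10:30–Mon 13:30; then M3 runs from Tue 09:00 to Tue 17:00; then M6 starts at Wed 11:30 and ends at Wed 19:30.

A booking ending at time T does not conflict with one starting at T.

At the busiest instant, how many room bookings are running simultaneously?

3

Sort all start/end points and keep a running count:
Mon 10:30 start M2 → 1
Mon 13:30 end M2 → 0
Tue 09:00 start M3 → 1
Tue 11:30 start M4 → 2
Tue 16:00 start M5 → 3
Tue 17:00 end M3 → 2
Tue 17:00 start M1 → 3
Tue 19:00 end M4 → 2
Tue 21:00 end M5 → 1
Tue 22:30 end M1 → 0
Wed 11:30 start M6 → 1
Wed 19:30 end M6 → 0
Peak is 3, at Tue 16:00 (M3, M4, M5).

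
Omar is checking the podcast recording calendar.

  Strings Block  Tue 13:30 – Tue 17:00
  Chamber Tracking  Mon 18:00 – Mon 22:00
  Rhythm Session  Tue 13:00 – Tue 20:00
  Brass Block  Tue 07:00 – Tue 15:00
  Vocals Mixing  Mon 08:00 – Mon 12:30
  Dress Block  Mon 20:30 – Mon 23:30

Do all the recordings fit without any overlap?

No

Sorted by start: Vocals Mixing, Chamber Tracking, Dress Block, Brass Block, Rhythm Session, Strings Block.
Chamber Tracking starts after Vocals Mixing ends, so nothing later overlaps Vocals Mixing either.
Dress Block starts before Chamber Tracking ends → Chamber Tracking and Dress Block overlap.
That's a conflict, so the schedule is not conflict-free.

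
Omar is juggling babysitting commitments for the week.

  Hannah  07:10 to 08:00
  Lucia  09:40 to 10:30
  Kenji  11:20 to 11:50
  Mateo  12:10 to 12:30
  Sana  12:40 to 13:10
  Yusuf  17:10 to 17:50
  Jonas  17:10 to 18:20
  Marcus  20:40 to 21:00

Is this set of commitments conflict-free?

Sorted by start: Hannah, Lucia, Kenji, Mateo, Sana, Yusuf, Jonas, Marcus.
Lucia starts after Hannah ends — done with Hannah.
Kenji starts after Lucia ends — done with Lucia.
Mateo starts after Kenji ends — done with Kenji.
Sana starts after Mateo ends — done with Mateo.
Yusuf starts after Sana ends — done with Sana.
Jonas starts before Yusuf ends → Yusuf and Jonas overlap.
That's a conflict, so the schedule is not conflict-free.

No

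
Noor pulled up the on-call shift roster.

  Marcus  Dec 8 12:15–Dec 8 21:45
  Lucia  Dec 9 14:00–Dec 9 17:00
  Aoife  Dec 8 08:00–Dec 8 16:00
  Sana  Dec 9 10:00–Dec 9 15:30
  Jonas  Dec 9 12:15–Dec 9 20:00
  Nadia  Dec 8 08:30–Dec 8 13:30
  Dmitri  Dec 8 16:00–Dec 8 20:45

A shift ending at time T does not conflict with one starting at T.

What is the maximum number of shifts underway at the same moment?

Walk through starts and ends in time order (an end at T is processed before a start at T):
Dec 8 08:00 start Aoife → 1
Dec 8 08:30 start Nadia → 2
Dec 8 12:15 start Marcus → 3
Dec 8 13:30 end Nadia → 2
Dec 8 16:00 end Aoife → 1
Dec 8 16:00 start Dmitri → 2
Dec 8 20:45 end Dmitri → 1
Dec 8 21:45 end Marcus → 0
Dec 9 10:00 start Sana → 1
Dec 9 12:15 start Jonas → 2
Dec 9 14:00 start Lucia → 3
Dec 9 15:30 end Sana → 2
Dec 9 17:00 end Lucia → 1
Dec 9 20:00 end Jonas → 0
Peak is 3, at Dec 8 12:15 (Aoife, Marcus, Nadia).

3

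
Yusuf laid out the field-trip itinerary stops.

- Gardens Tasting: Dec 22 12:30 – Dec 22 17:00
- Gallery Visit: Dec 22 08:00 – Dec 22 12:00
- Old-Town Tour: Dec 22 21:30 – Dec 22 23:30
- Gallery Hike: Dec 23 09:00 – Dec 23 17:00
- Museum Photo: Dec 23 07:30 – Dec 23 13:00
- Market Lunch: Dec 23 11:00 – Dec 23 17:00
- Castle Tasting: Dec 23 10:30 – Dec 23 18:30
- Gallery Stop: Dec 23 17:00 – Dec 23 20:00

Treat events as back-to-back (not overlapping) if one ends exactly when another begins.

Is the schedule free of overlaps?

Sorted by start: Gallery Visit, Gardens Tasting, Old-Town Tour, Museum Photo, Gallery Hike, Castle Tasting, Market Lunch, Gallery Stop.
Gardens Tasting starts after Gallery Visit ends, so Gallery Visit has no further overlaps.
Old-Town Tour starts after Gardens Tasting ends, so Gardens Tasting has no further overlaps.
Museum Photo starts after Old-Town Tour ends, so Old-Town Tour has no further overlaps.
Gallery Hike starts before Museum Photo ends → Museum Photo and Gallery Hike overlap.
That's a conflict, so the schedule is not conflict-free.

No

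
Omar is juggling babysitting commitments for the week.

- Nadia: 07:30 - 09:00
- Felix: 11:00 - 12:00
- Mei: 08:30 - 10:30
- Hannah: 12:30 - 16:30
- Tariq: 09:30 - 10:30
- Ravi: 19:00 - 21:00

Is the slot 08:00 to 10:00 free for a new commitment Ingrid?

Nadia: starts 07:30 before Ingrid ends 10:00, and ends 09:00 after Ingrid starts 08:00 → overlap.
Mei: starts 08:30 before Ingrid ends 10:00, and ends 10:30 after Ingrid starts 08:00 → overlap.
Tariq: starts 09:30 before Ingrid ends 10:00, and ends 10:30 after Ingrid starts 08:00 → overlap.
Felix: starts 11:00 at or after Ingrid ends 10:00 → clear.
Hannah: starts 12:30 at or after Ingrid ends 10:00 → clear.
Ravi: starts 19:00 at or after Ingrid ends 10:00 → clear.
Ingrid overlaps Tariq, Nadia, Mei.

No — it overlaps Mei, Nadia, Tariq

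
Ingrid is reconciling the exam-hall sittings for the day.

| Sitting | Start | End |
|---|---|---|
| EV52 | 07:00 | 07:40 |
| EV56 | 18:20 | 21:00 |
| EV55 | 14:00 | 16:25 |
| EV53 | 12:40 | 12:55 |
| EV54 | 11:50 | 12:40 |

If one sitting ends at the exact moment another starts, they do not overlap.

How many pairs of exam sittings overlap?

0

Sorted by start: EV52, EV54, EV53, EV55, EV56.
EV54 starts after EV52 ends, so nothing later overlaps EV52 either.
EV53 starts exactly when EV54 ends (back-to-back, no overlap), so nothing later overlaps EV54 either.
EV55 starts after EV53 ends, so nothing later overlaps EV53 either.
EV56 starts after EV55 ends.
No pair overlaps.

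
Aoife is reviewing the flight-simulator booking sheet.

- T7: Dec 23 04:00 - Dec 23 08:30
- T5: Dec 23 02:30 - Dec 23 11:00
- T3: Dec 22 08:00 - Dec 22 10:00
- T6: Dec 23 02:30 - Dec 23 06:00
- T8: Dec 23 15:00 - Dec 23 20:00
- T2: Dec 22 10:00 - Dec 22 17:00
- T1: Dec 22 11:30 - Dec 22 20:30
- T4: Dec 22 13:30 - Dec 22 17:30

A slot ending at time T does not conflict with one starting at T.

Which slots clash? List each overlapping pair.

Sorted by start: T3, T2, T1, T4, T5, T6, T7, T8.
T2 starts exactly when T3 ends (back-to-back, no overlap); T3 is clear from here.
T1 starts before T2 ends → T2 and T1 overlap.
T4 starts before T2 ends → T2 and T4 overlap.
T5 starts after T2 ends; T2 is clear from here.
T4 starts before T1 ends → T1 and T4 overlap.
T5 starts after T1 ends; T1 is clear from here.
T5 starts after T4 ends; T4 is clear from here.
T6 starts before T5 ends → T5 and T6 overlap.
T7 starts before T5 ends → T5 and T7 overlap.
T8 starts after T5 ends.
T7 starts before T6 ends → T6 and T7 overlap.
T8 starts after T6 ends.
T8 starts after T7 ends.

T1 & T2, T1 & T4, T2 & T4, T5 & T6, T5 & T7, T6 & T7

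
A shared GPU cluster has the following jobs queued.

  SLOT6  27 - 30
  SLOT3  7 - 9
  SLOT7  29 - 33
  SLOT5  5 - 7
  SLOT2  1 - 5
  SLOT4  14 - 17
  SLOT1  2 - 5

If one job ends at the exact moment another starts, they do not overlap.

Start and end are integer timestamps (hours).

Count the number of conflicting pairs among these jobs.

2

Sorted by start: SLOT2, SLOT1, SLOT5, SLOT3, SLOT4, SLOT6, SLOT7.
SLOT1 starts before SLOT2 ends → SLOT2 and SLOT1 overlap.
SLOT5 starts exactly when SLOT2 ends (back-to-back, no overlap); SLOT2 is clear from here.
SLOT5 starts exactly when SLOT1 ends (back-to-back, no overlap); SLOT1 is clear from here.
SLOT3 starts exactly when SLOT5 ends (back-to-back, no overlap); SLOT5 is clear from here.
SLOT4 starts after SLOT3 ends; SLOT3 is clear from here.
SLOT6 starts after SLOT4 ends; SLOT4 is clear from here.
SLOT7 starts before SLOT6 ends → SLOT6 and SLOT7 overlap.
Overlapping pairs: SLOT1 & SLOT2, SLOT6 & SLOT7 — 2 in total.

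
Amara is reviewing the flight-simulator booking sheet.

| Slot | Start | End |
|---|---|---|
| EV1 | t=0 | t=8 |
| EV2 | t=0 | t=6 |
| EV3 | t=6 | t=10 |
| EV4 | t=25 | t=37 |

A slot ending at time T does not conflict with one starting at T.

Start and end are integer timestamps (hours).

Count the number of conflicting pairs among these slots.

2

Sorted by start: EV1, EV2, EV3, EV4.
EV2 starts before EV1 ends → EV1 and EV2 overlap.
EV3 starts before EV1 ends → EV1 and EV3 overlap.
EV4 starts after EV1 ends.
EV3 starts exactly when EV2 ends (back-to-back, no overlap) — done with EV2.
EV4 starts after EV3 ends.
Overlapping pairs: EV1 & EV2, EV1 & EV3 — 2 in total.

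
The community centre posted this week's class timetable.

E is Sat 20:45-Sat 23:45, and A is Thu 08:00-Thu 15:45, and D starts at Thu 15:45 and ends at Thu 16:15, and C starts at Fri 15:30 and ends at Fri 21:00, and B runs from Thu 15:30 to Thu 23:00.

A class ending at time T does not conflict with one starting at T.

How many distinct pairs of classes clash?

Check each pair: they overlap iff neither finishes before the other starts.
Sorted by start: A, B, D, C, E.
B starts before A ends → A and B overlap.
D starts exactly when A ends (back-to-back, no overlap); A is clear from here.
D starts before B ends → B and D overlap.
C starts after B ends; B is clear from here.
C starts after D ends; D is clear from here.
E starts after C ends.
Overlapping pairs: A & B, B & D — 2 in total.

2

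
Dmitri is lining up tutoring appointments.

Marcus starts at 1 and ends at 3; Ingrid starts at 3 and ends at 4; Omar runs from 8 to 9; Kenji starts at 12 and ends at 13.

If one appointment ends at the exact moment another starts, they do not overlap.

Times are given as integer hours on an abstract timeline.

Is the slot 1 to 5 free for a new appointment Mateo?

No — it overlaps Ingrid, Marcus

Marcus: starts 1 before Mateo ends 5, and ends 3 after Mateo starts 1 → overlap.
Ingrid: starts 3 before Mateo ends 5, and ends 4 after Mateo starts 1 → overlap.
Omar: starts 8 at or after Mateo ends 5 → clear.
Kenji: starts 12 at or after Mateo ends 5 → clear.
Mateo overlaps Marcus, Ingrid.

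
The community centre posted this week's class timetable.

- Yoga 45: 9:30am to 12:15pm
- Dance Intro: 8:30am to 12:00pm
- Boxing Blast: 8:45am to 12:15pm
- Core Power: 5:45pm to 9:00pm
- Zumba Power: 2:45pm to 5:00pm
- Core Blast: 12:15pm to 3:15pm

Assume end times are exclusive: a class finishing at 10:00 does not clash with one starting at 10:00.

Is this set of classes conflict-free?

No

Sorted by start: Dance Intro, Boxing Blast, Yoga 45, Core Blast, Zumba Power, Core Power.
Boxing Blast starts before Dance Intro ends → Dance Intro and Boxing Blast overlap.
That's a conflict, so the schedule is not conflict-free.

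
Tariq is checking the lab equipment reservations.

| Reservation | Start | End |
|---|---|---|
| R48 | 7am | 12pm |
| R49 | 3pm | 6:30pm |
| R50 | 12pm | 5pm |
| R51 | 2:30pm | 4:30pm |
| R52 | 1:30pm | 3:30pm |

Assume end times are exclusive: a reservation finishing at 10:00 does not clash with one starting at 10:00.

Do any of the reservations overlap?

Yes

Check each pair: they overlap iff neither finishes before the other starts.
Sorted by start: R48, R50, R52, R51, R49.
R50 starts exactly when R48 ends (back-to-back, no overlap), so R48 has no further overlaps.
R52 starts before R50 ends → R50 and R52 overlap.
That's a conflict, so the schedule is not conflict-free.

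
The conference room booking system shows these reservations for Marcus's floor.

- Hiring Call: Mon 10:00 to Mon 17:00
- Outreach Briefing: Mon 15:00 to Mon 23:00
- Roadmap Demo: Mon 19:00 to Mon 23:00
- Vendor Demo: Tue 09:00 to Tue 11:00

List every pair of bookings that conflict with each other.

Hiring Call & Outreach Briefing, Outreach Briefing & Roadmap Demo

Check each pair: they overlap iff neither finishes before the other starts.
Sorted by start: Hiring Call, Outreach Briefing, Roadmap Demo, Vendor Demo.
Outreach Briefing starts before Hiring Call ends → Hiring Call and Outreach Briefing overlap.
Roadmap Demo starts after Hiring Call ends; Hiring Call is clear from here.
Roadmap Demo starts before Outreach Briefing ends → Outreach Briefing and Roadmap Demo overlap.
Vendor Demo starts after Outreach Briefing ends.
Vendor Demo starts after Roadmap Demo ends.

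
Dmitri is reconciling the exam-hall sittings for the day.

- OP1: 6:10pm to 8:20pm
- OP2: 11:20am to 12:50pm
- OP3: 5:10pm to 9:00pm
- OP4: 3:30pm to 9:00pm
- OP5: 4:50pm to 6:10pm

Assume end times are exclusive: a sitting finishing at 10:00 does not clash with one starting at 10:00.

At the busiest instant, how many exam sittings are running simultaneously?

3

Walk through starts and ends in time order (an end at T is processed before a start at T):
11:20am start OP2 → 1
12:50pm end OP2 → 0
3:30pm start OP4 → 1
4:50pm start OP5 → 2
5:10pm start OP3 → 3
6:10pm end OP5 → 2
6:10pm start OP1 → 3
8:20pm end OP1 → 2
9:00pm end OP3 → 1
9:00pm end OP4 → 0
Peak is 3, at 5:10pm (OP3, OP4, OP5).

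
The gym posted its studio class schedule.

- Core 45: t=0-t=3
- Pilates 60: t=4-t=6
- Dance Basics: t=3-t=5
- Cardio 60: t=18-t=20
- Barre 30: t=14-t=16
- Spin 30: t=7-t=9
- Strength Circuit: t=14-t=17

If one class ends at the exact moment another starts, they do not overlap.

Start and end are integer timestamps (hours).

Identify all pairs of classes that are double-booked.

Barre 30 & Strength Circuit, Dance Basics & Pilates 60

Sorted by start: Core 45, Dance Basics, Pilates 60, Spin 30, Barre 30, Strength Circuit, Cardio 60.
Dance Basics starts exactly when Core 45 ends (back-to-back, no overlap); Core 45 is clear from here.
Pilates 60 starts before Dance Basics ends → Dance Basics and Pilates 60 overlap.
Spin 30 starts after Dance Basics ends; Dance Basics is clear from here.
Spin 30 starts after Pilates 60 ends; Pilates 60 is clear from here.
Barre 30 starts after Spin 30 ends; Spin 30 is clear from here.
Strength Circuit starts before Barre 30 ends → Barre 30 and Strength Circuit overlap.
Cardio 60 starts after Barre 30 ends.
Cardio 60 starts after Strength Circuit ends.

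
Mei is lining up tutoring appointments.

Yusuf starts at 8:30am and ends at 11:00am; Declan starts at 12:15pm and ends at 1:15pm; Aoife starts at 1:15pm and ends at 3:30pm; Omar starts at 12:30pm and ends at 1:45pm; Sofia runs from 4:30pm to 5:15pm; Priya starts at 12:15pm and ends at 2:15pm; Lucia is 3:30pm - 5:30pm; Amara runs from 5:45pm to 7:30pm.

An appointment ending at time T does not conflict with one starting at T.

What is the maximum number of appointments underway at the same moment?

3

Sort all start/end points and keep a running count:
8:30am start Yusuf → 1
11:00am end Yusuf → 0
12:15pm start Declan → 1
12:15pm start Priya → 2
12:30pm start Omar → 3
1:15pm end Declan → 2
1:15pm start Aoife → 3
1:45pm end Omar → 2
2:15pm end Priya → 1
3:30pm end Aoife → 0
3:30pm start Lucia → 1
4:30pm start Sofia → 2
5:15pm end Sofia → 1
5:30pm end Lucia → 0
5:45pm start Amara → 1
7:30pm end Amara → 0
Peak is 3, at 12:30pm (Declan, Omar, Priya).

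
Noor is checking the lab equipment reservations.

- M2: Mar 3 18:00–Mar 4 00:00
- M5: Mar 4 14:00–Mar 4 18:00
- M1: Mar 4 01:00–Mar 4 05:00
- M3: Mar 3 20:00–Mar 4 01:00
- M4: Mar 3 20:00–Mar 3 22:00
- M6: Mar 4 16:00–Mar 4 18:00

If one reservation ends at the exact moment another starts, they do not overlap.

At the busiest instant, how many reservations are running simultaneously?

Walk through starts and ends in time order (an end at T is processed before a start at T):
Mar 3 18:00 start M2 → 1
Mar 3 20:00 start M3 → 2
Mar 3 20:00 start M4 → 3
Mar 3 22:00 end M4 → 2
Mar 4 00:00 end M2 → 1
Mar 4 01:00 end M3 → 0
Mar 4 01:00 start M1 → 1
Mar 4 05:00 end M1 → 0
Mar 4 14:00 start M5 → 1
Mar 4 16:00 start M6 → 2
Mar 4 18:00 end M5 → 1
Mar 4 18:00 end M6 → 0
Peak is 3, at Mar 3 20:00 (M2, M3, M4).

3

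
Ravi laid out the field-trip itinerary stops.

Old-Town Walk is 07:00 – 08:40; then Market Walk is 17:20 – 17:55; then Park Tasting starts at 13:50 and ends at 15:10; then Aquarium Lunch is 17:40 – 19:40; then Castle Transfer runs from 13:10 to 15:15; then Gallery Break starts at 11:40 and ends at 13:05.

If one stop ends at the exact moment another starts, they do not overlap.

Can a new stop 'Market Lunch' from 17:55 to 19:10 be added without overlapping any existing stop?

No — it overlaps Aquarium Lunch

Old-Town Walk: ends 08:40 at or before Market Lunch starts 17:55 → clear.
Gallery Break: ends 13:05 at or before Market Lunch starts 17:55 → clear.
Castle Transfer: ends 15:15 at or before Market Lunch starts 17:55 → clear.
Park Tasting: ends 15:10 at or before Market Lunch starts 17:55 → clear.
Market Walk: ends 17:55 at or before Market Lunch starts 17:55 → clear.
Aquarium Lunch: starts 17:40 before Market Lunch ends 19:10, and ends 19:40 after Market Lunch starts 17:55 → overlap.
Market Lunch overlaps Aquarium Lunch.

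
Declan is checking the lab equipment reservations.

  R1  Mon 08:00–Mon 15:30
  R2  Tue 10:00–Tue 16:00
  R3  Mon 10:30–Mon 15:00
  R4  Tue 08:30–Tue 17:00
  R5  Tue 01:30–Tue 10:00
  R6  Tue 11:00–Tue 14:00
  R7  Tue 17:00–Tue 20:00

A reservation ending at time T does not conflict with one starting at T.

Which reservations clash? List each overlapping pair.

R1 & R3, R2 & R4, R2 & R6, R4 & R5, R4 & R6

Sorted by start: R1, R3, R5, R4, R2, R6, R7.
R3 starts before R1 ends → R1 and R3 overlap.
R5 starts after R1 ends, so nothing later overlaps R1 either.
R5 starts after R3 ends, so nothing later overlaps R3 either.
R4 starts before R5 ends → R5 and R4 overlap.
R2 starts exactly when R5 ends (back-to-back, no overlap), so nothing later overlaps R5 either.
R2 starts before R4 ends → R4 and R2 overlap.
R6 starts before R4 ends → R4 and R6 overlap.
R7 starts exactly when R4 ends (back-to-back, no overlap).
R6 starts before R2 ends → R2 and R6 overlap.
R7 starts after R2 ends.
R7 starts after R6 ends.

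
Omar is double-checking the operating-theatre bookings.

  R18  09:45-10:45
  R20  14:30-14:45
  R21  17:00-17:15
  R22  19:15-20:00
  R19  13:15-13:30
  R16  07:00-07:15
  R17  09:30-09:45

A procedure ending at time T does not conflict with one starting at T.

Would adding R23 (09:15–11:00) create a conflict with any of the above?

R16: ends 07:15 at or before R23 starts 09:15 → clear.
R17: starts 09:30 before R23 ends 11:00, and ends 09:45 after R23 starts 09:15 → overlap.
R18: starts 09:45 before R23 ends 11:00, and ends 10:45 after R23 starts 09:15 → overlap.
R19: starts 13:15 at or after R23 ends 11:00 → clear.
R20: starts 14:30 at or after R23 ends 11:00 → clear.
R21: starts 17:00 at or after R23 ends 11:00 → clear.
R22: starts 19:15 at or after R23 ends 11:00 → clear.
R23 overlaps R17, R18.

Yes — it overlaps R17, R18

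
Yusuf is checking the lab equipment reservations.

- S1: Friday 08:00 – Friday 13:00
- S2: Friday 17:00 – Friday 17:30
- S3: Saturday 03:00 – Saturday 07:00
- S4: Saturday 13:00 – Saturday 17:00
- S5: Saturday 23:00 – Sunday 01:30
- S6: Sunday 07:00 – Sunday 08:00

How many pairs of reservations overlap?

Check each pair: they overlap iff neither finishes before the other starts.
Sorted by start: S1, S2, S3, S4, S5, S6.
S2 starts after S1 ends; S1 is clear from here.
S3 starts after S2 ends; S2 is clear from here.
S4 starts after S3 ends; S3 is clear from here.
S5 starts after S4 ends; S4 is clear from here.
S6 starts after S5 ends.
No pair overlaps.

0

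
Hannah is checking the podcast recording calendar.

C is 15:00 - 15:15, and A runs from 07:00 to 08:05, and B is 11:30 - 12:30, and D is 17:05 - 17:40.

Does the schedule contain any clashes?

No

Two intervals overlap when each starts before the other ends.
Sorted by start: A, B, C, D.
B starts after A ends — done with A.
C starts after B ends — done with B.
D starts after C ends.
Every pair is clear; the schedule has no overlaps.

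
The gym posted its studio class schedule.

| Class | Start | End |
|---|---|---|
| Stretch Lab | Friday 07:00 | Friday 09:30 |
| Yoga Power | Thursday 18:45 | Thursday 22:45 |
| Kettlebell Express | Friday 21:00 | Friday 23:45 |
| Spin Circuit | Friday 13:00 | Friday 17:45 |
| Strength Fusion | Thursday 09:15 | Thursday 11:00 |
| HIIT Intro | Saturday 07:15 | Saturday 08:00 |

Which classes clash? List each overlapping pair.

none

Sorted by start: Strength Fusion, Yoga Power, Stretch Lab, Spin Circuit, Kettlebell Express, HIIT Intro.
Yoga Power starts after Strength Fusion ends; Strength Fusion is clear from here.
Stretch Lab starts after Yoga Power ends; Yoga Power is clear from here.
Spin Circuit starts after Stretch Lab ends; Stretch Lab is clear from here.
Kettlebell Express starts after Spin Circuit ends; Spin Circuit is clear from here.
HIIT Intro starts after Kettlebell Express ends.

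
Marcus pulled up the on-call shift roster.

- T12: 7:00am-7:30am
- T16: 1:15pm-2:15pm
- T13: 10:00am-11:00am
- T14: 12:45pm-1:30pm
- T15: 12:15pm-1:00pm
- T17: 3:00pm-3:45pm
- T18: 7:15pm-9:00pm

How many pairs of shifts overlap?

2

Sorted by start: T12, T13, T15, T14, T16, T17, T18.
T13 starts after T12 ends, so T12 has no further overlaps.
T15 starts after T13 ends, so T13 has no further overlaps.
T14 starts before T15 ends → T15 and T14 overlap.
T16 starts after T15 ends, so T15 has no further overlaps.
T16 starts before T14 ends → T14 and T16 overlap.
T17 starts after T14 ends, so T14 has no further overlaps.
T17 starts after T16 ends, so T16 has no further overlaps.
T18 starts after T17 ends.
Overlapping pairs: T14 & T15, T14 & T16 — 2 in total.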